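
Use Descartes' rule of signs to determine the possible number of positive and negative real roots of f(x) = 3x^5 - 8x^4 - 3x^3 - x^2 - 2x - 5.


Descartes' rule of signs:

For positive roots, count sign changes in f(x) = 3x^5 - 8x^4 - 3x^3 - x^2 - 2x - 5:
Signs of coefficients: +, -, -, -, -, -
Number of sign changes: 1
Possible positive real roots: 1

For negative roots, examine f(-x) = -3x^5 - 8x^4 + 3x^3 - x^2 + 2x - 5:
Signs of coefficients: -, -, +, -, +, -
Number of sign changes: 4
Possible negative real roots: 4, 2, 0

Positive roots: 1; Negative roots: 4 or 2 or 0


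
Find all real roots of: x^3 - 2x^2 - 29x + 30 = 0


Let p(x) = x^3 - 2x^2 - 29x + 30. By the rational root theorem (leading coefficient 1), any rational root is an integer divisor of 30: try ±1, ±2, ... in turn.
Test x = 1: value = 0 ✓, so (x - 1) is a factor.
Synthetic division by (x - 1): bring down 1; 1(1) - 2 = -1; (-1)(1) - 29 = -30; (-30)(1) + 30 = 0 → quotient x^2 - x - 30, remainder 0.
Solve the quadratic x^2 - x - 30 = 0: discriminant = (-1)^2 - 4(1)(-30) = 1 + 120 = 121.
sqrt(121) = 11, so x = (1 ± 11)/2: x = 6 or x = -5.

x = -5, x = 1, x = 6


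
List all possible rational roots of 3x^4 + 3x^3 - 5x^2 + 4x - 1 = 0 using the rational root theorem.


Rational root theorem: possible roots are ±p/q where:
  p divides the constant term (-1): p ∈ {1}
  q divides the leading coefficient (3): q ∈ {1, 3}

All possible rational roots: -1, -1/3, 1/3, 1

-1, -1/3, 1/3, 1


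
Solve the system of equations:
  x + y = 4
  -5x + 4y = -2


Using Cramer's rule:
Determinant D = (1)(4) - (-5)(1) = 4 + 5 = 9
Dx = (4)(4) - (-2)(1) = 16 + 2 = 18
Dy = (1)(-2) - (-5)(4) = -2 + 20 = 18
x = Dx/D = 18/9 = 2
y = Dy/D = 18/9 = 2

x = 2, y = 2


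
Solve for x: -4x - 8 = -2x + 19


Starting with: -4x - 8 = -2x + 19
Move all x terms to left: (-4 + 2)x = 19 + 8
Simplify: -2x = 27
Divide both sides by -2: x = -27/2

x = -27/2


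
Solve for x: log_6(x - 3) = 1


Convert to exponential form: x - 3 = 6^1 = 6
x = 6 + 3 = 9
Check: log_6(9 - 3) = log_6(6) = log_6(6) = 1 ✓

x = 9


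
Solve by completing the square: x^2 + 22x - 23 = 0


Start: x^2 + 22x - 23 = 0
Move constant: x^2 + 22x = 23
Half of 22 is 11, squared is 121
Add 121 to both sides: x^2 + 22x + 121 = 144
(x + 11)^2 = 144
x + 11 = ±12
x = -11 + 12 = 1 or x = -11 - 12 = -23

x = -23, x = 1


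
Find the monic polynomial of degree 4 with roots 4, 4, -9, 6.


A monic polynomial with roots 4, 4, -9, 6 is:
p(x) = (x - 4)(x - 4)(x + 9)(x - 6)
After multiplying by (x - 4): x - 4
After multiplying by (x - 4): x^2 - 8x + 16
After multiplying by (x + 9): x^3 + x^2 - 56x + 144
After multiplying by (x - 6): x^4 - 5x^3 - 62x^2 + 480x - 864

x^4 - 5x^3 - 62x^2 + 480x - 864


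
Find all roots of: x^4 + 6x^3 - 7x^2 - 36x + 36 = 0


Let p(x) = x^4 + 6x^3 - 7x^2 - 36x + 36. By the rational root theorem (leading coefficient 1), any rational root is an integer divisor of 36: try ±1, ±2, ... in turn.
Test x = 1: value = 0 ✓, so (x - 1) is a factor.
Synthetic division by (x - 1): bring down 1; 1(1) + 6 = 7; 7(1) - 7 = 0; 0(1) - 36 = -36; (-36)(1) + 36 = 0 → quotient x^3 + 7x^2 - 36, remainder 0.
Continue with the quotient x^3 + 7x^2 - 36 (candidates must divide 36; re-test x = 1 first in case it repeats).
Test x = 1: value = -28 ≠ 0.
Test x = -1: value = -30 ≠ 0.
Test x = 2: value = 0 ✓, so (x - 2) is a factor.
Synthetic division by (x - 2): bring down 1; 1(2) + 7 = 9; 9(2) + 0 = 18; 18(2) - 36 = 0 → quotient x^2 + 9x + 18, remainder 0.
Solve the quadratic x^2 + 9x + 18 = 0: discriminant = 9^2 - 4(1)(18) = 81 - 72 = 9.
sqrt(9) = 3, so x = (-9 ± 3)/2: x = -3 or x = -6.
Collecting all roots found:

x = -6, x = -3, x = 1, x = 2


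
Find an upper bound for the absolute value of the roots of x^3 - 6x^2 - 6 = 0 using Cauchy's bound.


Cauchy's bound: all roots r satisfy |r| <= 1 + max(|a_i/a_n|) for i = 0,...,n-1
where a_n is the leading coefficient.

Coefficients: [1, -6, 0, -6]
Leading coefficient a_n = 1
Ratios |a_i/a_n|: 6, 0, 6
Maximum ratio: 6
Cauchy's bound: |r| <= 1 + 6 = 7

Upper bound = 7


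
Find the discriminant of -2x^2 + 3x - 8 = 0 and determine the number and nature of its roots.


For ax^2 + bx + c = 0, discriminant D = b^2 - 4ac
Here a = -2, b = 3, c = -8
D = (3)^2 - 4(-2)(-8) = 9 - 64 = -55

D = -55 < 0
The equation has no real roots (2 complex conjugate roots).

Discriminant = -55, no real roots (2 complex conjugate roots)


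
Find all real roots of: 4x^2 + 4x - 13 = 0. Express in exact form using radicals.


Using the quadratic formula: x = (-b ± sqrt(b^2 - 4ac)) / (2a)
Here a = 4, b = 4, c = -13
Discriminant = b^2 - 4ac = 4^2 - 4(4)(-13) = 16 + 208 = 224
Since discriminant = 224 > 0, there are two real roots.
x = (-4 ± 4*sqrt(14)) / 8
Simplifying: x = (-1 ± sqrt(14)) / 2
Numerically: x ≈ 1.3708 or x ≈ -2.3708

x = (-1 + sqrt(14)) / 2 or x = (-1 - sqrt(14)) / 2


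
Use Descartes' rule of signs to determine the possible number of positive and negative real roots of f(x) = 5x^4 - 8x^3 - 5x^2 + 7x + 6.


Descartes' rule of signs:

For positive roots, count sign changes in f(x) = 5x^4 - 8x^3 - 5x^2 + 7x + 6:
Signs of coefficients: +, -, -, +, +
Number of sign changes: 2
Possible positive real roots: 2, 0

For negative roots, examine f(-x) = 5x^4 + 8x^3 - 5x^2 - 7x + 6:
Signs of coefficients: +, +, -, -, +
Number of sign changes: 2
Possible negative real roots: 2, 0

Positive roots: 2 or 0; Negative roots: 2 or 0


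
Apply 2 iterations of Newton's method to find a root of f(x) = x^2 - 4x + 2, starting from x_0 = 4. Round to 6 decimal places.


Newton's method: x_(n+1) = x_n - f(x_n)/f'(x_n)
f(x) = x^2 - 4x + 2
f'(x) = 2x - 4

Iteration 1:
  f(4.000000) = 2.000000
  f'(4.000000) = 4.000000
  x_1 = 4.000000 - (2.000000)/(4.000000) = 3.500000

Iteration 2:
  f(3.500000) = 0.250000
  f'(3.500000) = 3.000000
  x_2 = 3.500000 - (0.250000)/(3.000000) = 3.416667

x_2 = 3.416667


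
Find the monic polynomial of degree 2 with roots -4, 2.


A monic polynomial with roots -4, 2 is:
p(x) = (x + 4)(x - 2)
After multiplying by (x + 4): x + 4
After multiplying by (x - 2): x^2 + 2x - 8

x^2 + 2x - 8


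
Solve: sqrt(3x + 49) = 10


Square both sides: 3x + 49 = 10^2 = 100
3x = 100 - 49 = 51
x = 17
Check: sqrt(3*17 + 49) = sqrt(100) = 10 ✓

x = 17


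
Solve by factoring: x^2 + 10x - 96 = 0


We need two numbers that multiply to -96 and add to 10.
Those numbers are -6 and 16 (since (-6) * 16 = -96 and (-6) + 16 = 10).
So x^2 + 10x - 96 = (x - 6)(x + 16) = 0
Setting each factor to zero: x = 6 or x = -16

x = -16, x = 6


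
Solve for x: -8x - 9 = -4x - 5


Starting with: -8x - 9 = -4x - 5
Move all x terms to left: (-8 + 4)x = -5 + 9
Simplify: -4x = 4
Divide both sides by -4: x = -1

x = -1


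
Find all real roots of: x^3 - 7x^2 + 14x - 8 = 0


Let p(x) = x^3 - 7x^2 + 14x - 8. By the rational root theorem (leading coefficient 1), any rational root is an integer divisor of 8: try ±1, ±2, ... in turn.
Test x = 1: value = 0 ✓, so (x - 1) is a factor.
Synthetic division by (x - 1): bring down 1; 1(1) - 7 = -6; (-6)(1) + 14 = 8; 8(1) - 8 = 0 → quotient x^2 - 6x + 8, remainder 0.
Solve the quadratic x^2 - 6x + 8 = 0: discriminant = (-6)^2 - 4(1)(8) = 36 - 32 = 4.
sqrt(4) = 2, so x = (6 ± 2)/2: x = 4 or x = 2.

x = 1, x = 2, x = 4


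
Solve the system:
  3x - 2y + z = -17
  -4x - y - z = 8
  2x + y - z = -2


Using Cramer's rule. Expand each determinant along the first row.
D  = 3*[(-1)*(-1) - (-1)*1] - (-2)*[(-4)*(-1) - (-1)*2] + 1*[(-4)*1 - (-1)*2]
  = 3*(2) - (-2)*(6) + 1*(-2) = 16
Dx = (-17)*[(-1)*(-1) - (-1)*1] - (-2)*[8*(-1) - (-1)*(-2)] + 1*[8*1 - (-1)*(-2)]
  = (-17)*(2) - (-2)*(-10) + 1*(6) = -48
Dy = 3*[8*(-1) - (-1)*(-2)] - (-17)*[(-4)*(-1) - (-1)*2] + 1*[(-4)*(-2) - 8*2]
  = 3*(-10) - (-17)*(6) + 1*(-8) = 64
Dz = 3*[(-1)*(-2) - 8*1] - (-2)*[(-4)*(-2) - 8*2] + (-17)*[(-4)*1 - (-1)*2]
  = 3*(-6) - (-2)*(-8) + (-17)*(-2) = 0
x = Dx/D = -48/16 = -3, y = Dy/D = 64/16 = 4, z = Dz/D = 0/16 = 0
Check eq1: (3)(-3) + (-2)(4) + (1)(0) = -17 = -17 ✓
Check eq2: (-4)(-3) + (-1)(4) + (-1)(0) = 8 = 8 ✓
Check eq3: (2)(-3) + (1)(4) + (-1)(0) = -2 = -2 ✓

x = -3, y = 4, z = 0


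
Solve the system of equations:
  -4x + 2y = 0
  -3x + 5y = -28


Using Cramer's rule:
Determinant D = (-4)(5) - (-3)(2) = -20 + 6 = -14
Dx = (0)(5) - (-28)(2) = 0 + 56 = 56
Dy = (-4)(-28) - (-3)(0) = 112 - 0 = 112
x = Dx/D = 56/-14 = -4
y = Dy/D = 112/-14 = -8

x = -4, y = -8


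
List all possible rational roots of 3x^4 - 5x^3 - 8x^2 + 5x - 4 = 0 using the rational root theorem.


Rational root theorem: possible roots are ±p/q where:
  p divides the constant term (-4): p ∈ {1, 2, 4}
  q divides the leading coefficient (3): q ∈ {1, 3}

All possible rational roots: -4, -2, -4/3, -1, -2/3, -1/3, 1/3, 2/3, 1, 4/3, 2, 4

-4, -2, -4/3, -1, -2/3, -1/3, 1/3, 2/3, 1, 4/3, 2, 4


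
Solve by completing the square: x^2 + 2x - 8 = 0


Start: x^2 + 2x - 8 = 0
Move constant: x^2 + 2x = 8
Half of 2 is 1, squared is 1
Add 1 to both sides: x^2 + 2x + 1 = 9
(x + 1)^2 = 9
x + 1 = ±3
x = -1 + 3 = 2 or x = -1 - 3 = -4

x = -4, x = 2


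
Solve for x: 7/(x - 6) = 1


Multiply both sides by (x - 6): 7 = 1(x - 6)
Distribute: 7 = x - 6
x = 7 + 6 = 13
x = 13

x = 13


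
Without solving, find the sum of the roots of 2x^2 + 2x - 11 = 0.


By Vieta's formulas for ax^2 + bx + c = 0:
  Sum of roots = -b/a
  Product of roots = c/a

Here a = 2, b = 2, c = -11
Sum = -(2)/2 = -1
Product = -11/2 = -11/2

Sum = -1


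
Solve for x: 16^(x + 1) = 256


Express both sides with the same base.
256 = 16^2
Since the bases match, equate exponents: x + 1 = 2
So x = 2 - (1) = 1

x = 1


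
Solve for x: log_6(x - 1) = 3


Convert to exponential form: x - 1 = 6^3 = 216
x = 216 + 1 = 217
Check: log_6(217 - 1) = log_6(216) = log_6(216) = 3 ✓

x = 217


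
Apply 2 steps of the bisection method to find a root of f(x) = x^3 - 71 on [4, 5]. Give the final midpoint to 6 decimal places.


f(x) = x^3 - 71
f(4) = -7 < 0
f(5) = 54 > 0

Step 1: midpoint = (4.000000 + 5.000000)/2 = 4.500000
  f(4.500000) = 20.125000
  f(mid) > 0, so root is in [4.000000, 4.500000]

Step 2: midpoint = (4.000000 + 4.500000)/2 = 4.250000
  f(4.250000) = 5.765625
  f(mid) > 0, so root is in [4.000000, 4.250000]

midpoint = 4.250000


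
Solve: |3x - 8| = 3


An absolute value equation |expr| = 3 gives two cases:
Case 1: 3x - 8 = 3
  3x = 11, so x = 11/3
Case 2: 3x - 8 = -3
  3x = 5, so x = 5/3

x = 5/3, x = 11/3


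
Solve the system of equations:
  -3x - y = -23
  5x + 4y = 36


Using Cramer's rule:
Determinant D = (-3)(4) - (5)(-1) = -12 + 5 = -7
Dx = (-23)(4) - (36)(-1) = -92 + 36 = -56
Dy = (-3)(36) - (5)(-23) = -108 + 115 = 7
x = Dx/D = -56/-7 = 8
y = Dy/D = 7/-7 = -1

x = 8, y = -1


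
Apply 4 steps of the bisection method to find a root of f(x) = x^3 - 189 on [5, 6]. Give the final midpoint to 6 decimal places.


f(x) = x^3 - 189
f(5) = -64 < 0
f(6) = 27 > 0

Step 1: midpoint = (5.000000 + 6.000000)/2 = 5.500000
  f(5.500000) = -22.625000
  f(mid) < 0, so root is in [5.500000, 6.000000]

Step 2: midpoint = (5.500000 + 6.000000)/2 = 5.750000
  f(5.750000) = 1.109375
  f(mid) > 0, so root is in [5.500000, 5.750000]

Step 3: midpoint = (5.500000 + 5.750000)/2 = 5.625000
  f(5.625000) = -11.021484
  f(mid) < 0, so root is in [5.625000, 5.750000]

Step 4: midpoint = (5.625000 + 5.750000)/2 = 5.687500
  f(5.687500) = -5.022705
  f(mid) < 0, so root is in [5.687500, 5.750000]

midpoint = 5.687500


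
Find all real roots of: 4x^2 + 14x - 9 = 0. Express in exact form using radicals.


Using the quadratic formula: x = (-b ± sqrt(b^2 - 4ac)) / (2a)
Here a = 4, b = 14, c = -9
Discriminant = b^2 - 4ac = 14^2 - 4(4)(-9) = 196 + 144 = 340
Since discriminant = 340 > 0, there are two real roots.
x = (-14 ± 2*sqrt(85)) / 8
Simplifying: x = (-7 ± sqrt(85)) / 4
Numerically: x ≈ 0.5549 or x ≈ -4.0549

x = (-7 + sqrt(85)) / 4 or x = (-7 - sqrt(85)) / 4


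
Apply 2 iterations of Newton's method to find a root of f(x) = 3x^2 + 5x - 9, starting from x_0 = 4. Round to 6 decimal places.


Newton's method: x_(n+1) = x_n - f(x_n)/f'(x_n)
f(x) = 3x^2 + 5x - 9
f'(x) = 6x + 5

Iteration 1:
  f(4.000000) = 59.000000
  f'(4.000000) = 29.000000
  x_1 = 4.000000 - (59.000000)/(29.000000) = 1.965517

Iteration 2:
  f(1.965517) = 12.417360
  f'(1.965517) = 16.793103
  x_2 = 1.965517 - (12.417360)/(16.793103) = 1.226085

x_2 = 1.226085


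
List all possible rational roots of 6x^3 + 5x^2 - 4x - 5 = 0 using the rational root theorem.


Rational root theorem: possible roots are ±p/q where:
  p divides the constant term (-5): p ∈ {1, 5}
  q divides the leading coefficient (6): q ∈ {1, 2, 3, 6}

All possible rational roots: -5, -5/2, -5/3, -1, -5/6, -1/2, -1/3, -1/6, 1/6, 1/3, 1/2, 5/6, 1, 5/3, 5/2, 5

-5, -5/2, -5/3, -1, -5/6, -1/2, -1/3, -1/6, 1/6, 1/3, 1/2, 5/6, 1, 5/3, 5/2, 5


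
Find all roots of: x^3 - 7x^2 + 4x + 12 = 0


Let p(x) = x^3 - 7x^2 + 4x + 12. By the rational root theorem (leading coefficient 1), any rational root is an integer divisor of 12: try ±1, ±2, ... in turn.
Test x = 1: value = 10 ≠ 0.
Test x = -1: value = 0 ✓, so (x + 1) is a factor.
Synthetic division by (x + 1): bring down 1; 1(-1) - 7 = -8; (-8)(-1) + 4 = 12; 12(-1) + 12 = 0 → quotient x^2 - 8x + 12, remainder 0.
Solve the quadratic x^2 - 8x + 12 = 0: discriminant = (-8)^2 - 4(1)(12) = 64 - 48 = 16.
sqrt(16) = 4, so x = (8 ± 4)/2: x = 6 or x = 2.
Collecting all roots found:

x = -1, x = 2, x = 6


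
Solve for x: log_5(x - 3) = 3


Convert to exponential form: x - 3 = 5^3 = 125
x = 125 + 3 = 128
Check: log_5(128 - 3) = log_5(125) = log_5(125) = 3 ✓

x = 128


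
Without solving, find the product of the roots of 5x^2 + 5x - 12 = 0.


By Vieta's formulas for ax^2 + bx + c = 0:
  Sum of roots = -b/a
  Product of roots = c/a

Here a = 5, b = 5, c = -12
Sum = -(5)/5 = -1
Product = -12/5 = -12/5

Product = -12/5


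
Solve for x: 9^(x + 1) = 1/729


Express both sides with the same base.
1/729 = 9^(-3)
Since the bases match, equate exponents: x + 1 = -3
So x = -3 - (1) = -4

x = -4


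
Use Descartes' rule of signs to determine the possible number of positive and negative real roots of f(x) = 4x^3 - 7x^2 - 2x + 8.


Descartes' rule of signs:

For positive roots, count sign changes in f(x) = 4x^3 - 7x^2 - 2x + 8:
Signs of coefficients: +, -, -, +
Number of sign changes: 2
Possible positive real roots: 2, 0

For negative roots, examine f(-x) = -4x^3 - 7x^2 + 2x + 8:
Signs of coefficients: -, -, +, +
Number of sign changes: 1
Possible negative real roots: 1

Positive roots: 2 or 0; Negative roots: 1


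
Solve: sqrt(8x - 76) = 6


Square both sides: 8x - 76 = 6^2 = 36
8x = 36 + 76 = 112
x = 14
Check: sqrt(8*14 - 76) = sqrt(36) = 6 ✓

x = 14


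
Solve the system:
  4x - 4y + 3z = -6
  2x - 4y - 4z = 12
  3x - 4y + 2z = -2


Using Cramer's rule. Expand each determinant along the first row.
D  = 4*[(-4)*2 - (-4)*(-4)] - (-4)*[2*2 - (-4)*3] + 3*[2*(-4) - (-4)*3]
  = 4*(-24) - (-4)*(16) + 3*(4) = -20
Dx = (-6)*[(-4)*2 - (-4)*(-4)] - (-4)*[12*2 - (-4)*(-2)] + 3*[12*(-4) - (-4)*(-2)]
  = (-6)*(-24) - (-4)*(16) + 3*(-56) = 40
Dy = 4*[12*2 - (-4)*(-2)] - (-6)*[2*2 - (-4)*3] + 3*[2*(-2) - 12*3]
  = 4*(16) - (-6)*(16) + 3*(-40) = 40
Dz = 4*[(-4)*(-2) - 12*(-4)] - (-4)*[2*(-2) - 12*3] + (-6)*[2*(-4) - (-4)*3]
  = 4*(56) - (-4)*(-40) + (-6)*(4) = 40
x = Dx/D = 40/-20 = -2, y = Dy/D = 40/-20 = -2, z = Dz/D = 40/-20 = -2
Check eq1: (4)(-2) + (-4)(-2) + (3)(-2) = -6 = -6 ✓
Check eq2: (2)(-2) + (-4)(-2) + (-4)(-2) = 12 = 12 ✓
Check eq3: (3)(-2) + (-4)(-2) + (2)(-2) = -2 = -2 ✓

x = -2, y = -2, z = -2


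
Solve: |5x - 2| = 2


An absolute value equation |expr| = 2 gives two cases:
Case 1: 5x - 2 = 2
  5x = 4, so x = 4/5
Case 2: 5x - 2 = -2
  5x = 0, so x = 0

x = 0, x = 4/5


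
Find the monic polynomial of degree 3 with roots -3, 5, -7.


A monic polynomial with roots -3, 5, -7 is:
p(x) = (x + 3)(x - 5)(x + 7)
After multiplying by (x + 3): x + 3
After multiplying by (x - 5): x^2 - 2x - 15
After multiplying by (x + 7): x^3 + 5x^2 - 29x - 105

x^3 + 5x^2 - 29x - 105


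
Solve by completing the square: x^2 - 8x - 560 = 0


Start: x^2 - 8x - 560 = 0
Move constant: x^2 - 8x = 560
Half of -8 is -4, squared is 16
Add 16 to both sides: x^2 - 8x + 16 = 576
(x - 4)^2 = 576
x - 4 = ±24
x = 4 + 24 = 28 or x = 4 - 24 = -20

x = -20, x = 28


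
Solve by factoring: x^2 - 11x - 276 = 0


We need two numbers that multiply to -276 and add to -11.
Those numbers are -23 and 12 (since (-23) * 12 = -276 and (-23) + 12 = -11).
So x^2 - 11x - 276 = (x - 23)(x + 12) = 0
Setting each factor to zero: x = 23 or x = -12

x = -12, x = 23


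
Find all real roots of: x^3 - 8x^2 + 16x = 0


The constant term is 0, so x = 0 is a root. Factor out x:
  x(x^2 - 8x + 16) = 0
Solve the quadratic x^2 - 8x + 16 = 0: discriminant = (-8)^2 - 4(1)(16) = 64 - 64 = 0.
Discriminant = 0, so a double root: x = 8/2 = 4.

x = 0, x = 4 (multiplicity 2)


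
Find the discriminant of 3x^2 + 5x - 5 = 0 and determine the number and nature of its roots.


For ax^2 + bx + c = 0, discriminant D = b^2 - 4ac
Here a = 3, b = 5, c = -5
D = (5)^2 - 4(3)(-5) = 25 + 60 = 85

D = 85 > 0 but not a perfect square
The equation has 2 distinct real irrational roots.

Discriminant = 85, 2 distinct real irrational roots


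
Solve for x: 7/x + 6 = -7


Subtract 6 from both sides: 7/x = -13
Multiply both sides by x: 7 = -13 * x
Divide by -13: x = -7/13

x = -7/13


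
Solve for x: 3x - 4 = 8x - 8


Starting with: 3x - 4 = 8x - 8
Move all x terms to left: (3 - 8)x = -8 + 4
Simplify: -5x = -4
Divide both sides by -5: x = 4/5

x = 4/5


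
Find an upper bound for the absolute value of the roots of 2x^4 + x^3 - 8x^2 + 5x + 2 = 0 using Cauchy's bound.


Cauchy's bound: all roots r satisfy |r| <= 1 + max(|a_i/a_n|) for i = 0,...,n-1
where a_n is the leading coefficient.

Coefficients: [2, 1, -8, 5, 2]
Leading coefficient a_n = 2
Ratios |a_i/a_n|: 1/2, 4, 5/2, 1
Maximum ratio: 4
Cauchy's bound: |r| <= 1 + 4 = 5

Upper bound = 5


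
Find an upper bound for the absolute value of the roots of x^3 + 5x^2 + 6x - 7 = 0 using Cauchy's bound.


Cauchy's bound: all roots r satisfy |r| <= 1 + max(|a_i/a_n|) for i = 0,...,n-1
where a_n is the leading coefficient.

Coefficients: [1, 5, 6, -7]
Leading coefficient a_n = 1
Ratios |a_i/a_n|: 5, 6, 7
Maximum ratio: 7
Cauchy's bound: |r| <= 1 + 7 = 8

Upper bound = 8


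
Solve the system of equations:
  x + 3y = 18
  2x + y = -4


Using Cramer's rule:
Determinant D = (1)(1) - (2)(3) = 1 - 6 = -5
Dx = (18)(1) - (-4)(3) = 18 + 12 = 30
Dy = (1)(-4) - (2)(18) = -4 - 36 = -40
x = Dx/D = 30/-5 = -6
y = Dy/D = -40/-5 = 8

x = -6, y = 8


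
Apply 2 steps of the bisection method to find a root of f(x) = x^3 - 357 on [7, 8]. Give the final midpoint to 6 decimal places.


f(x) = x^3 - 357
f(7) = -14 < 0
f(8) = 155 > 0

Step 1: midpoint = (7.000000 + 8.000000)/2 = 7.500000
  f(7.500000) = 64.875000
  f(mid) > 0, so root is in [7.000000, 7.500000]

Step 2: midpoint = (7.000000 + 7.500000)/2 = 7.250000
  f(7.250000) = 24.078125
  f(mid) > 0, so root is in [7.000000, 7.250000]

midpoint = 7.250000


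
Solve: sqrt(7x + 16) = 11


Square both sides: 7x + 16 = 11^2 = 121
7x = 121 - 16 = 105
x = 15
Check: sqrt(7*15 + 16) = sqrt(121) = 11 ✓

x = 15


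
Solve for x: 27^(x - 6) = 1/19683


Express both sides with the same base.
1/19683 = 27^(-3)
Since the bases match, equate exponents: x - 6 = -3
So x = -3 - (-6) = 3

x = 3


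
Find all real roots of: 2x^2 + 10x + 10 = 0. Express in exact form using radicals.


Using the quadratic formula: x = (-b ± sqrt(b^2 - 4ac)) / (2a)
Here a = 2, b = 10, c = 10
Discriminant = b^2 - 4ac = 10^2 - 4(2)(10) = 100 - 80 = 20
Since discriminant = 20 > 0, there are two real roots.
x = (-10 ± 2*sqrt(5)) / 4
Simplifying: x = (-5 ± sqrt(5)) / 2
Numerically: x ≈ -1.3820 or x ≈ -3.6180

x = (-5 + sqrt(5)) / 2 or x = (-5 - sqrt(5)) / 2


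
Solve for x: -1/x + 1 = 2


Subtract 1 from both sides: -1/x = 1
Multiply both sides by x: -1 = 1 * x
Divide by 1: x = -1

x = -1


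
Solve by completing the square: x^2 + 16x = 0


Start: x^2 + 16x + 0 = 0
Move constant: x^2 + 16x = 0
Half of 16 is 8, squared is 64
Add 64 to both sides: x^2 + 16x + 64 = 64
(x + 8)^2 = 64
x + 8 = ±8
x = -8 + 8 = 0 or x = -8 - 8 = -16

x = -16, x = 0


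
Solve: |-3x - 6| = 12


An absolute value equation |expr| = 12 gives two cases:
Case 1: -3x - 6 = 12
  -3x = 18, so x = -6
Case 2: -3x - 6 = -12
  -3x = -6, so x = 2

x = -6, x = 2


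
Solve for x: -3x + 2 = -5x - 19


Starting with: -3x + 2 = -5x - 19
Move all x terms to left: (-3 + 5)x = -19 - 2
Simplify: 2x = -21
Divide both sides by 2: x = -21/2

x = -21/2


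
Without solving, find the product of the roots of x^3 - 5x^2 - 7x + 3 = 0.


By Vieta's formulas for x^3 + bx^2 + cx + d = 0:
  r1 + r2 + r3 = -b/a = 5
  r1*r2 + r1*r3 + r2*r3 = c/a = -7
  r1*r2*r3 = -d/a = -3


Product = -3


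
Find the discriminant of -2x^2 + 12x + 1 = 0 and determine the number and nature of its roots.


For ax^2 + bx + c = 0, discriminant D = b^2 - 4ac
Here a = -2, b = 12, c = 1
D = (12)^2 - 4(-2)(1) = 144 + 8 = 152

D = 152 > 0 but not a perfect square
The equation has 2 distinct real irrational roots.

Discriminant = 152, 2 distinct real irrational roots


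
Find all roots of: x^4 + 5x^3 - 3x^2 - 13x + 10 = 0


Let p(x) = x^4 + 5x^3 - 3x^2 - 13x + 10. By the rational root theorem (leading coefficient 1), any rational root is an integer divisor of 10: try ±1, ±2, ... in turn.
Test x = 1: value = 0 ✓, so (x - 1) is a factor.
Synthetic division by (x - 1): bring down 1; 1(1) + 5 = 6; 6(1) - 3 = 3; 3(1) - 13 = -10; (-10)(1) + 10 = 0 → quotient x^3 + 6x^2 + 3x - 10, remainder 0.
Continue with the quotient x^3 + 6x^2 + 3x - 10 (candidates must divide 10; re-test x = 1 first in case it repeats).
Test x = 1: value = 0 ✓, so (x - 1) is a factor.
Synthetic division by (x - 1): bring down 1; 1(1) + 6 = 7; 7(1) + 3 = 10; 10(1) - 10 = 0 → quotient x^2 + 7x + 10, remainder 0.
Solve the quadratic x^2 + 7x + 10 = 0: discriminant = 7^2 - 4(1)(10) = 49 - 40 = 9.
sqrt(9) = 3, so x = (-7 ± 3)/2: x = -2 or x = -5.
Collecting all roots found:

x = -5, x = -2, x = 1 (multiplicity 2)


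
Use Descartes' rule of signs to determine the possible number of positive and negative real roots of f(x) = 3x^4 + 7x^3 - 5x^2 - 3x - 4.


Descartes' rule of signs:

For positive roots, count sign changes in f(x) = 3x^4 + 7x^3 - 5x^2 - 3x - 4:
Signs of coefficients: +, +, -, -, -
Number of sign changes: 1
Possible positive real roots: 1

For negative roots, examine f(-x) = 3x^4 - 7x^3 - 5x^2 + 3x - 4:
Signs of coefficients: +, -, -, +, -
Number of sign changes: 3
Possible negative real roots: 3, 1

Positive roots: 1; Negative roots: 3 or 1


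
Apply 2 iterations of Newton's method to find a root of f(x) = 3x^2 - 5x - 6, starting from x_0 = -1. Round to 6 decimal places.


Newton's method: x_(n+1) = x_n - f(x_n)/f'(x_n)
f(x) = 3x^2 - 5x - 6
f'(x) = 6x - 5

Iteration 1:
  f(-1.000000) = 2.000000
  f'(-1.000000) = -11.000000
  x_1 = -1.000000 - (2.000000)/(-11.000000) = -0.818182

Iteration 2:
  f(-0.818182) = 0.099174
  f'(-0.818182) = -9.909091
  x_2 = -0.818182 - (0.099174)/(-9.909091) = -0.808173

x_2 = -0.808173


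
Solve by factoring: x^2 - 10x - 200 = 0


We need two numbers that multiply to -200 and add to -10.
Those numbers are 10 and -20 (since 10 * (-20) = -200 and 10 + (-20) = -10).
So x^2 - 10x - 200 = (x + 10)(x - 20) = 0
Setting each factor to zero: x = -10 or x = 20

x = -10, x = 20


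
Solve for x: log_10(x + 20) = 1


Convert to exponential form: x + 20 = 10^1 = 10
x = 10 - 20 = -10
Check: log_10(-10 + 20) = log_10(10) = log_10(10) = 1 ✓

x = -10


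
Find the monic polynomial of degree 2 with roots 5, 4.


A monic polynomial with roots 5, 4 is:
p(x) = (x - 5)(x - 4)
After multiplying by (x - 5): x - 5
After multiplying by (x - 4): x^2 - 9x + 20

x^2 - 9x + 20


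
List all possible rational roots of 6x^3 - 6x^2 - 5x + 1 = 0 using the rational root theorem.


Rational root theorem: possible roots are ±p/q where:
  p divides the constant term (1): p ∈ {1}
  q divides the leading coefficient (6): q ∈ {1, 2, 3, 6}

All possible rational roots: -1, -1/2, -1/3, -1/6, 1/6, 1/3, 1/2, 1

-1, -1/2, -1/3, -1/6, 1/6, 1/3, 1/2, 1


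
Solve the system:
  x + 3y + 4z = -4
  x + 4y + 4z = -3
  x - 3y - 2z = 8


Using Cramer's rule. Expand each determinant along the first row.
D  = 1*[4*(-2) - 4*(-3)] - 3*[1*(-2) - 4*1] + 4*[1*(-3) - 4*1]
  = 1*(4) - 3*(-6) + 4*(-7) = -6
Dx = (-4)*[4*(-2) - 4*(-3)] - 3*[(-3)*(-2) - 4*8] + 4*[(-3)*(-3) - 4*8]
  = (-4)*(4) - 3*(-26) + 4*(-23) = -30
Dy = 1*[(-3)*(-2) - 4*8] - (-4)*[1*(-2) - 4*1] + 4*[1*8 - (-3)*1]
  = 1*(-26) - (-4)*(-6) + 4*(11) = -6
Dz = 1*[4*8 - (-3)*(-3)] - 3*[1*8 - (-3)*1] + (-4)*[1*(-3) - 4*1]
  = 1*(23) - 3*(11) + (-4)*(-7) = 18
x = Dx/D = -30/-6 = 5, y = Dy/D = -6/-6 = 1, z = Dz/D = 18/-6 = -3
Check eq1: (1)(5) + (3)(1) + (4)(-3) = -4 = -4 ✓
Check eq2: (1)(5) + (4)(1) + (4)(-3) = -3 = -3 ✓
Check eq3: (1)(5) + (-3)(1) + (-2)(-3) = 8 = 8 ✓

x = 5, y = 1, z = -3


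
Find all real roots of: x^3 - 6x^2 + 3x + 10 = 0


Let p(x) = x^3 - 6x^2 + 3x + 10. By the rational root theorem (leading coefficient 1), any rational root is an integer divisor of 10: try ±1, ±2, ... in turn.
Test x = 1: value = 8 ≠ 0.
Test x = -1: value = 0 ✓, so (x + 1) is a factor.
Synthetic division by (x + 1): bring down 1; 1(-1) - 6 = -7; (-7)(-1) + 3 = 10; 10(-1) + 10 = 0 → quotient x^2 - 7x + 10, remainder 0.
Solve the quadratic x^2 - 7x + 10 = 0: discriminant = (-7)^2 - 4(1)(10) = 49 - 40 = 9.
sqrt(9) = 3, so x = (7 ± 3)/2: x = 5 or x = 2.

x = -1, x = 2, x = 5


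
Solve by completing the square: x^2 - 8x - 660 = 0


Start: x^2 - 8x - 660 = 0
Move constant: x^2 - 8x = 660
Half of -8 is -4, squared is 16
Add 16 to both sides: x^2 - 8x + 16 = 676
(x - 4)^2 = 676
x - 4 = ±26
x = 4 + 26 = 30 or x = 4 - 26 = -22

x = -22, x = 30


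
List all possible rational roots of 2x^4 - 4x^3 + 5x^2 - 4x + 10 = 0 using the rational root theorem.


Rational root theorem: possible roots are ±p/q where:
  p divides the constant term (10): p ∈ {1, 2, 5, 10}
  q divides the leading coefficient (2): q ∈ {1, 2}

All possible rational roots: -10, -5, -5/2, -2, -1, -1/2, 1/2, 1, 2, 5/2, 5, 10

-10, -5, -5/2, -2, -1, -1/2, 1/2, 1, 2, 5/2, 5, 10


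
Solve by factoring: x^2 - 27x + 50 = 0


We need two numbers that multiply to 50 and add to -27.
Those numbers are -25 and -2 (since (-25) * (-2) = 50 and (-25) + (-2) = -27).
So x^2 - 27x + 50 = (x - 25)(x - 2) = 0
Setting each factor to zero: x = 25 or x = 2

x = 2, x = 25


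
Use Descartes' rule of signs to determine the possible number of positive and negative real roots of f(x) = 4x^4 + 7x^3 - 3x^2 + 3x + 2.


Descartes' rule of signs:

For positive roots, count sign changes in f(x) = 4x^4 + 7x^3 - 3x^2 + 3x + 2:
Signs of coefficients: +, +, -, +, +
Number of sign changes: 2
Possible positive real roots: 2, 0

For negative roots, examine f(-x) = 4x^4 - 7x^3 - 3x^2 - 3x + 2:
Signs of coefficients: +, -, -, -, +
Number of sign changes: 2
Possible negative real roots: 2, 0

Positive roots: 2 or 0; Negative roots: 2 or 0


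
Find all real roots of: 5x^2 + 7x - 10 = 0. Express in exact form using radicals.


Using the quadratic formula: x = (-b ± sqrt(b^2 - 4ac)) / (2a)
Here a = 5, b = 7, c = -10
Discriminant = b^2 - 4ac = 7^2 - 4(5)(-10) = 49 + 200 = 249
Since discriminant = 249 > 0, there are two real roots.
x = (-7 ± sqrt(249)) / 10
Numerically: x ≈ 0.8780 or x ≈ -2.2780

x = (-7 + sqrt(249)) / 10 or x = (-7 - sqrt(249)) / 10


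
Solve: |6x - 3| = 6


An absolute value equation |expr| = 6 gives two cases:
Case 1: 6x - 3 = 6
  6x = 9, so x = 3/2
Case 2: 6x - 3 = -6
  6x = -3, so x = -1/2

x = -1/2, x = 3/2


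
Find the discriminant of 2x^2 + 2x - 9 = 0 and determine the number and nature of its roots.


For ax^2 + bx + c = 0, discriminant D = b^2 - 4ac
Here a = 2, b = 2, c = -9
D = (2)^2 - 4(2)(-9) = 4 + 72 = 76

D = 76 > 0 but not a perfect square
The equation has 2 distinct real irrational roots.

Discriminant = 76, 2 distinct real irrational roots


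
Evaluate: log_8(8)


We need the exponent such that 8^? = 8
8^1 = 8
Therefore log_8(8) = 1

1


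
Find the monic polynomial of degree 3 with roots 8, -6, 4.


A monic polynomial with roots 8, -6, 4 is:
p(x) = (x - 8)(x + 6)(x - 4)
After multiplying by (x - 8): x - 8
After multiplying by (x + 6): x^2 - 2x - 48
After multiplying by (x - 4): x^3 - 6x^2 - 40x + 192

x^3 - 6x^2 - 40x + 192


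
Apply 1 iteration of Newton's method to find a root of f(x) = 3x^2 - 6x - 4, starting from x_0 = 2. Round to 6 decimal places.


Newton's method: x_(n+1) = x_n - f(x_n)/f'(x_n)
f(x) = 3x^2 - 6x - 4
f'(x) = 6x - 6

Iteration 1:
  f(2.000000) = -4.000000
  f'(2.000000) = 6.000000
  x_1 = 2.000000 - (-4.000000)/(6.000000) = 2.666667

x_1 = 2.666667


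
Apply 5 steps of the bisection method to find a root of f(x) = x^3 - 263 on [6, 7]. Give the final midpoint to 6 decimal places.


f(x) = x^3 - 263
f(6) = -47 < 0
f(7) = 80 > 0

Step 1: midpoint = (6.000000 + 7.000000)/2 = 6.500000
  f(6.500000) = 11.625000
  f(mid) > 0, so root is in [6.000000, 6.500000]

Step 2: midpoint = (6.000000 + 6.500000)/2 = 6.250000
  f(6.250000) = -18.859375
  f(mid) < 0, so root is in [6.250000, 6.500000]

Step 3: midpoint = (6.250000 + 6.500000)/2 = 6.375000
  f(6.375000) = -3.916016
  f(mid) < 0, so root is in [6.375000, 6.500000]

Step 4: midpoint = (6.375000 + 6.500000)/2 = 6.437500
  f(6.437500) = 3.779053
  f(mid) > 0, so root is in [6.375000, 6.437500]

Step 5: midpoint = (6.375000 + 6.437500)/2 = 6.406250
  f(6.406250) = -0.087250
  f(mid) < 0, so root is in [6.406250, 6.437500]

midpoint = 6.406250


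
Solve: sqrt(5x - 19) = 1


Square both sides: 5x - 19 = 1^2 = 1
5x = 1 + 19 = 20
x = 4
Check: sqrt(5*4 - 19) = sqrt(1) = 1 ✓

x = 4


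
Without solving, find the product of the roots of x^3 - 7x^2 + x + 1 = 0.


By Vieta's formulas for x^3 + bx^2 + cx + d = 0:
  r1 + r2 + r3 = -b/a = 7
  r1*r2 + r1*r3 + r2*r3 = c/a = 1
  r1*r2*r3 = -d/a = -1


Product = -1


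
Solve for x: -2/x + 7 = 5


Subtract 7 from both sides: -2/x = -2
Multiply both sides by x: -2 = -2 * x
Divide by -2: x = 1

x = 1


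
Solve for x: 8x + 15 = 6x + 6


Starting with: 8x + 15 = 6x + 6
Move all x terms to left: (8 - 6)x = 6 - 15
Simplify: 2x = -9
Divide both sides by 2: x = -9/2

x = -9/2


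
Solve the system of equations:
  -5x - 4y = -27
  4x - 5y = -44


Using Cramer's rule:
Determinant D = (-5)(-5) - (4)(-4) = 25 + 16 = 41
Dx = (-27)(-5) - (-44)(-4) = 135 - 176 = -41
Dy = (-5)(-44) - (4)(-27) = 220 + 108 = 328
x = Dx/D = -41/41 = -1
y = Dy/D = 328/41 = 8

x = -1, y = 8


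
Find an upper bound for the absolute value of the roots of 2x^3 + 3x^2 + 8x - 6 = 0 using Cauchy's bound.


Cauchy's bound: all roots r satisfy |r| <= 1 + max(|a_i/a_n|) for i = 0,...,n-1
where a_n is the leading coefficient.

Coefficients: [2, 3, 8, -6]
Leading coefficient a_n = 2
Ratios |a_i/a_n|: 3/2, 4, 3
Maximum ratio: 4
Cauchy's bound: |r| <= 1 + 4 = 5

Upper bound = 5


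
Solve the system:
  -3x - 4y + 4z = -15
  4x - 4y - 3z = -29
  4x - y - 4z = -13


Using Cramer's rule. Expand each determinant along the first row.
D  = (-3)*[(-4)*(-4) - (-3)*(-1)] - (-4)*[4*(-4) - (-3)*4] + 4*[4*(-1) - (-4)*4]
  = (-3)*(13) - (-4)*(-4) + 4*(12) = -7
Dx = (-15)*[(-4)*(-4) - (-3)*(-1)] - (-4)*[(-29)*(-4) - (-3)*(-13)] + 4*[(-29)*(-1) - (-4)*(-13)]
  = (-15)*(13) - (-4)*(77) + 4*(-23) = 21
Dy = (-3)*[(-29)*(-4) - (-3)*(-13)] - (-15)*[4*(-4) - (-3)*4] + 4*[4*(-13) - (-29)*4]
  = (-3)*(77) - (-15)*(-4) + 4*(64) = -35
Dz = (-3)*[(-4)*(-13) - (-29)*(-1)] - (-4)*[4*(-13) - (-29)*4] + (-15)*[4*(-1) - (-4)*4]
  = (-3)*(23) - (-4)*(64) + (-15)*(12) = 7
x = Dx/D = 21/-7 = -3, y = Dy/D = -35/-7 = 5, z = Dz/D = 7/-7 = -1
Check eq1: (-3)(-3) + (-4)(5) + (4)(-1) = -15 = -15 ✓
Check eq2: (4)(-3) + (-4)(5) + (-3)(-1) = -29 = -29 ✓
Check eq3: (4)(-3) + (-1)(5) + (-4)(-1) = -13 = -13 ✓

x = -3, y = 5, z = -1


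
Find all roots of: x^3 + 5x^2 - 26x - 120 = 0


Let p(x) = x^3 + 5x^2 - 26x - 120. By the rational root theorem (leading coefficient 1), any rational root is an integer divisor of 120: try ±1, ±2, ... in turn.
Test x = 1: value = -140 ≠ 0.
Test x = -1: value = -90 ≠ 0.
Test x = 2: value = -144 ≠ 0.
Test x = -2: value = -56 ≠ 0.
Test x = 3: value = -126 ≠ 0.
Test x = -3: value = -24 ≠ 0.
Test x = 4: value = -80 ≠ 0.
Test x = -4: value = 0 ✓, so (x + 4) is a factor.
Synthetic division by (x + 4): bring down 1; 1(-4) + 5 = 1; 1(-4) - 26 = -30; (-30)(-4) - 120 = 0 → quotient x^2 + x - 30, remainder 0.
Solve the quadratic x^2 + x - 30 = 0: discriminant = 1^2 - 4(1)(-30) = 1 + 120 = 121.
sqrt(121) = 11, so x = (-1 ± 11)/2: x = 5 or x = -6.
Collecting all roots found:

x = -6, x = -4, x = 5


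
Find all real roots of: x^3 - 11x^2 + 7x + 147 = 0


Let p(x) = x^3 - 11x^2 + 7x + 147. By the rational root theorem (leading coefficient 1), any rational root is an integer divisor of 147: try ±1, ±2, ... in turn.
Test x = 1: value = 144 ≠ 0.
Test x = -1: value = 128 ≠ 0.
Test x = 3: value = 96 ≠ 0.
Test x = -3: value = 0 ✓, so (x + 3) is a factor.
Synthetic division by (x + 3): bring down 1; 1(-3) - 11 = -14; (-14)(-3) + 7 = 49; 49(-3) + 147 = 0 → quotient x^2 - 14x + 49, remainder 0.
Solve the quadratic x^2 - 14x + 49 = 0: discriminant = (-14)^2 - 4(1)(49) = 196 - 196 = 0.
Discriminant = 0, so a double root: x = 14/2 = 7.

x = -3, x = 7 (multiplicity 2)


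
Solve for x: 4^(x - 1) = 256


Express both sides with the same base.
256 = 4^4
Since the bases match, equate exponents: x - 1 = 4
So x = 4 - (-1) = 5

x = 5


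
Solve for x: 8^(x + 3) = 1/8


Express both sides with the same base.
1/8 = 8^(-1)
Since the bases match, equate exponents: x + 3 = -1
So x = -1 - (3) = -4

x = -4


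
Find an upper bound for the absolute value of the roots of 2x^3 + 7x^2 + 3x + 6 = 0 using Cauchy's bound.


Cauchy's bound: all roots r satisfy |r| <= 1 + max(|a_i/a_n|) for i = 0,...,n-1
where a_n is the leading coefficient.

Coefficients: [2, 7, 3, 6]
Leading coefficient a_n = 2
Ratios |a_i/a_n|: 7/2, 3/2, 3
Maximum ratio: 7/2
Cauchy's bound: |r| <= 1 + 7/2 = 9/2

Upper bound = 9/2


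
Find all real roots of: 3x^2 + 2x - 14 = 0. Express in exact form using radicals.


Using the quadratic formula: x = (-b ± sqrt(b^2 - 4ac)) / (2a)
Here a = 3, b = 2, c = -14
Discriminant = b^2 - 4ac = 2^2 - 4(3)(-14) = 4 + 168 = 172
Since discriminant = 172 > 0, there are two real roots.
x = (-2 ± 2*sqrt(43)) / 6
Simplifying: x = (-1 ± sqrt(43)) / 3
Numerically: x ≈ 1.8525 or x ≈ -2.5191

x = (-1 + sqrt(43)) / 3 or x = (-1 - sqrt(43)) / 3


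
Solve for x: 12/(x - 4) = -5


Multiply both sides by (x - 4): 12 = -5(x - 4)
Distribute: 12 = -5x + 20
-5x = 12 - 20 = -8
x = 8/5

x = 8/5


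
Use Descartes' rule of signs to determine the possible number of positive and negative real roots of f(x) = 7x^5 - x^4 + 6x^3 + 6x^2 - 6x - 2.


Descartes' rule of signs:

For positive roots, count sign changes in f(x) = 7x^5 - x^4 + 6x^3 + 6x^2 - 6x - 2:
Signs of coefficients: +, -, +, +, -, -
Number of sign changes: 3
Possible positive real roots: 3, 1

For negative roots, examine f(-x) = -7x^5 - x^4 - 6x^3 + 6x^2 + 6x - 2:
Signs of coefficients: -, -, -, +, +, -
Number of sign changes: 2
Possible negative real roots: 2, 0

Positive roots: 3 or 1; Negative roots: 2 or 0


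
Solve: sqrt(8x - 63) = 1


Square both sides: 8x - 63 = 1^2 = 1
8x = 1 + 63 = 64
x = 8
Check: sqrt(8*8 - 63) = sqrt(1) = 1 ✓

x = 8


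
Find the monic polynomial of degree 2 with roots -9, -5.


A monic polynomial with roots -9, -5 is:
p(x) = (x + 9)(x + 5)
After multiplying by (x + 9): x + 9
After multiplying by (x + 5): x^2 + 14x + 45

x^2 + 14x + 45


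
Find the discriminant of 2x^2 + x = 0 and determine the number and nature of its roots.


For ax^2 + bx + c = 0, discriminant D = b^2 - 4ac
Here a = 2, b = 1, c = 0
D = (1)^2 - 4(2)(0) = 1 - 0 = 1

D = 1 > 0 and is a perfect square (sqrt = 1)
The equation has 2 distinct real rational roots.

Discriminant = 1, 2 distinct real rational roots


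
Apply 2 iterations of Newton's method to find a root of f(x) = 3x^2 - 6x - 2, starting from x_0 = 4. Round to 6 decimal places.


Newton's method: x_(n+1) = x_n - f(x_n)/f'(x_n)
f(x) = 3x^2 - 6x - 2
f'(x) = 6x - 6

Iteration 1:
  f(4.000000) = 22.000000
  f'(4.000000) = 18.000000
  x_1 = 4.000000 - (22.000000)/(18.000000) = 2.777778

Iteration 2:
  f(2.777778) = 4.481481
  f'(2.777778) = 10.666667
  x_2 = 2.777778 - (4.481481)/(10.666667) = 2.357639

x_2 = 2.357639


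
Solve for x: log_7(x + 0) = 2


Convert to exponential form: x + 0 = 7^2 = 49
x = 49 - 0 = 49
Check: log_7(49 + 0) = log_7(49) = log_7(49) = 2 ✓

x = 49


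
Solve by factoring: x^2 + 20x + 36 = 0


We need two numbers that multiply to 36 and add to 20.
Those numbers are 18 and 2 (since 18 * 2 = 36 and 18 + 2 = 20).
So x^2 + 20x + 36 = (x + 18)(x + 2) = 0
Setting each factor to zero: x = -18 or x = -2

x = -18, x = -2


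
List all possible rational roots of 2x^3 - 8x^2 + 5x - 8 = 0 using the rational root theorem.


Rational root theorem: possible roots are ±p/q where:
  p divides the constant term (-8): p ∈ {1, 2, 4, 8}
  q divides the leading coefficient (2): q ∈ {1, 2}

All possible rational roots: -8, -4, -2, -1, -1/2, 1/2, 1, 2, 4, 8

-8, -4, -2, -1, -1/2, 1/2, 1, 2, 4, 8


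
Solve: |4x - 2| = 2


An absolute value equation |expr| = 2 gives two cases:
Case 1: 4x - 2 = 2
  4x = 4, so x = 1
Case 2: 4x - 2 = -2
  4x = 0, so x = 0

x = 0, x = 1


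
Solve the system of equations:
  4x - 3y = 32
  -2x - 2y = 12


Using Cramer's rule:
Determinant D = (4)(-2) - (-2)(-3) = -8 - 6 = -14
Dx = (32)(-2) - (12)(-3) = -64 + 36 = -28
Dy = (4)(12) - (-2)(32) = 48 + 64 = 112
x = Dx/D = -28/-14 = 2
y = Dy/D = 112/-14 = -8

x = 2, y = -8


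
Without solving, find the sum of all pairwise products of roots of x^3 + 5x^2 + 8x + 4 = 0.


By Vieta's formulas for x^3 + bx^2 + cx + d = 0:
  r1 + r2 + r3 = -b/a = -5
  r1*r2 + r1*r3 + r2*r3 = c/a = 8
  r1*r2*r3 = -d/a = -4


Sum of pairwise products = 8


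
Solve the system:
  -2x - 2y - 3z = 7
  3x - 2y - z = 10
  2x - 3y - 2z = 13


Using Cramer's rule. Expand each determinant along the first row.
D  = (-2)*[(-2)*(-2) - (-1)*(-3)] - (-2)*[3*(-2) - (-1)*2] + (-3)*[3*(-3) - (-2)*2]
  = (-2)*(1) - (-2)*(-4) + (-3)*(-5) = 5
Dx = 7*[(-2)*(-2) - (-1)*(-3)] - (-2)*[10*(-2) - (-1)*13] + (-3)*[10*(-3) - (-2)*13]
  = 7*(1) - (-2)*(-7) + (-3)*(-4) = 5
Dy = (-2)*[10*(-2) - (-1)*13] - 7*[3*(-2) - (-1)*2] + (-3)*[3*13 - 10*2]
  = (-2)*(-7) - 7*(-4) + (-3)*(19) = -15
Dz = (-2)*[(-2)*13 - 10*(-3)] - (-2)*[3*13 - 10*2] + 7*[3*(-3) - (-2)*2]
  = (-2)*(4) - (-2)*(19) + 7*(-5) = -5
x = Dx/D = 5/5 = 1, y = Dy/D = -15/5 = -3, z = Dz/D = -5/5 = -1
Check eq1: (-2)(1) + (-2)(-3) + (-3)(-1) = 7 = 7 ✓
Check eq2: (3)(1) + (-2)(-3) + (-1)(-1) = 10 = 10 ✓
Check eq3: (2)(1) + (-3)(-3) + (-2)(-1) = 13 = 13 ✓

x = 1, y = -3, z = -1


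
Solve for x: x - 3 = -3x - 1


Starting with: x - 3 = -3x - 1
Move all x terms to left: (1 + 3)x = -1 + 3
Simplify: 4x = 2
Divide both sides by 4: x = 1/2

x = 1/2


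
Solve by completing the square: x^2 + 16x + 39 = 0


Start: x^2 + 16x + 39 = 0
Move constant: x^2 + 16x = -39
Half of 16 is 8, squared is 64
Add 64 to both sides: x^2 + 16x + 64 = 25
(x + 8)^2 = 25
x + 8 = ±5
x = -8 + 5 = -3 or x = -8 - 5 = -13

x = -13, x = -3


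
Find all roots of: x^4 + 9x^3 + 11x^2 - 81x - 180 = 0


Let p(x) = x^4 + 9x^3 + 11x^2 - 81x - 180. By the rational root theorem (leading coefficient 1), any rational root is an integer divisor of 180: try ±1, ±2, ... in turn.
Test x = 1: value = -240 ≠ 0.
Test x = -1: value = -96 ≠ 0.
Test x = 2: value = -210 ≠ 0.
Test x = -2: value = -30 ≠ 0.
Test x = 3: value = 0 ✓, so (x - 3) is a factor.
Synthetic division by (x - 3): bring down 1; 1(3) + 9 = 12; 12(3) + 11 = 47; 47(3) - 81 = 60; 60(3) - 180 = 0 → quotient x^3 + 12x^2 + 47x + 60, remainder 0.
Continue with the quotient x^3 + 12x^2 + 47x + 60 (candidates must divide 60; re-test x = 3 first in case it repeats).
Test x = 3: value = 336 ≠ 0.
Test x = -3: value = 0 ✓, so (x + 3) is a factor.
Synthetic division by (x + 3): bring down 1; 1(-3) + 12 = 9; 9(-3) + 47 = 20; 20(-3) + 60 = 0 → quotient x^2 + 9x + 20, remainder 0.
Solve the quadratic x^2 + 9x + 20 = 0: discriminant = 9^2 - 4(1)(20) = 81 - 80 = 1.
sqrt(1) = 1, so x = (-9 ± 1)/2: x = -4 or x = -5.
Collecting all roots found:

x = -5, x = -4, x = -3, x = 3
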